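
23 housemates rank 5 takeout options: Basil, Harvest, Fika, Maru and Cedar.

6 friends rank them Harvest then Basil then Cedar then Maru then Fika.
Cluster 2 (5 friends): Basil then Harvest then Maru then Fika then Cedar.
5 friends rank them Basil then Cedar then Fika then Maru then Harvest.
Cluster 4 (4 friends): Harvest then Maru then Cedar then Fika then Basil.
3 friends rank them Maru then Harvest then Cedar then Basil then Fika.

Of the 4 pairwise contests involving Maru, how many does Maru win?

Maru against each rival (23 friends):
Maru vs Basil: 4+3 = 7 for Maru, 16 for Basil — Basil by 16–7.
Maru vs Harvest: Maru is ranked higher on 5+3 = 8 ballots, Harvest on 15. Harvest wins 15–8.
Maru vs Fika: 18 to 5, Maru.
Maru vs Cedar: Maru preferred on 5+4+3 = 12 ballots; Maru wins 12–11.
Maru beats Fika, Cedar; loses to Basil, Harvest — 2 pairwise wins.

2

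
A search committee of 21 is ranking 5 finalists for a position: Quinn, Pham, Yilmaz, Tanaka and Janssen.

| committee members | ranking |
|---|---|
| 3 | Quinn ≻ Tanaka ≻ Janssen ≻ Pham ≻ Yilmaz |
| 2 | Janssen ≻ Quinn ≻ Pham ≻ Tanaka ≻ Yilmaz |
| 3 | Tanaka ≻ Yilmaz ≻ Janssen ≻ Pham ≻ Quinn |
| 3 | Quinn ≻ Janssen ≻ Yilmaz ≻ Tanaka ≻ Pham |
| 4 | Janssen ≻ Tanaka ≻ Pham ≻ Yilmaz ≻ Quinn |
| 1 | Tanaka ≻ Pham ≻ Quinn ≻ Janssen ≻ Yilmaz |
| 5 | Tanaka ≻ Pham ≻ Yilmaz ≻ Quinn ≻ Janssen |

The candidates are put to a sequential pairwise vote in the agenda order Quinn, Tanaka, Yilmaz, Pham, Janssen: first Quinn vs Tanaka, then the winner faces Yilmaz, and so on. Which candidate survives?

Tanaka

Round 1: Quinn vs Tanaka — 8–13, Tanaka advances.
Round 2: Tanaka vs Yilmaz — 18–3, Tanaka advances.
Round 3: Tanaka vs Pham — 19–2, Tanaka advances.
Round 4: Tanaka vs Janssen — 12–9, Tanaka advances.
The agenda winner is Tanaka.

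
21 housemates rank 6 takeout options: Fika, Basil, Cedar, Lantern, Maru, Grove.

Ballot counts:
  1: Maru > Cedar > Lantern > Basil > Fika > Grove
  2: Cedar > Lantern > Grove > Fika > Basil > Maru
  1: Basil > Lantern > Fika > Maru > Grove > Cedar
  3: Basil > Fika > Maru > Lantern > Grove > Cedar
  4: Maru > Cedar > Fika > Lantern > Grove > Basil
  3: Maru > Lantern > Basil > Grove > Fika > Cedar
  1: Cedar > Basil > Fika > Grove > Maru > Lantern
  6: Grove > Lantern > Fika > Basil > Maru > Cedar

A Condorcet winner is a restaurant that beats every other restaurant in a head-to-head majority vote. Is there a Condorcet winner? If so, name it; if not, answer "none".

none

Check each pair by majority over 21 ballots:
Fika vs Basil: Fika is ranked higher on 2+4+6 = 12 ballots, Basil on 9. Fika wins 12–9.
Fika vs Cedar: Fika is ranked higher on 1+3+3+6 = 13 ballots, Cedar on 8. Fika wins 13–8.
Fika vs Lantern: Fika is ranked higher on 3+4+1 = 8 ballots, Lantern on 13. Lantern wins 13–8.
Fika vs Maru: Fika preferred on 2+1+3+1+6 = 13 ballots; Fika wins 13–8.
Fika vs Grove: Fika preferred on 1+1+3+4+1 = 10 ballots; Grove wins 11–10.
Basil vs Cedar: Basil preferred on 1+3+3+6 = 13 ballots; Basil wins 13–8.
Basil vs Lantern: Basil is ranked higher on 1+3+1 = 5 ballots, Lantern on 16. Lantern wins 16–5.
Basil vs Maru: Basil preferred on 2+1+3+1+6 = 13 ballots; Basil wins 13–8.
Basil vs Grove: Basil preferred on 1+1+3+3+1 = 9 ballots; Grove wins 12–9.
Cedar vs Lantern: 8 to 13, Lantern.
Cedar vs Maru: 3 to 18, Maru.
Cedar vs Grove: Cedar preferred on 1+2+4+1 = 8 ballots; Grove wins 13–8.
Lantern vs Maru: Lantern is ranked higher on 2+1+6 = 9 ballots, Maru on 12. Maru wins 12–9.
Lantern vs Grove: 1+2+1+3+4+3 = 14 for Lantern, 7 for Grove — Lantern by 14–7.
Maru vs Grove: 1+1+3+4+3 = 12 for Maru, 9 for Grove — Maru by 12–9.
Each restaurant drops at least one matchup (Fika loses to Lantern; Basil loses to Fika; Cedar loses to Fika; Lantern loses to Maru; Maru loses to Fika; Grove loses to Lantern); the cycle Fika beats Maru beats Lantern beats Fika rules out a Condorcet winner.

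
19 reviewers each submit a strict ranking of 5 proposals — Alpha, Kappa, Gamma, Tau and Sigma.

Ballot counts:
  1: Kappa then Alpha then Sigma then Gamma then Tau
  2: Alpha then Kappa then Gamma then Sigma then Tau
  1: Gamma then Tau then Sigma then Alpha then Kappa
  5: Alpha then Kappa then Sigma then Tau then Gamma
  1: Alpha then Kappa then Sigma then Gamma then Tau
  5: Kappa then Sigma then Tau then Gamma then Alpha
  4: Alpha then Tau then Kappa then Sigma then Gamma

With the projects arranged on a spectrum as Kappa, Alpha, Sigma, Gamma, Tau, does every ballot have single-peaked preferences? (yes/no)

Axis positions: Kappa=1, Alpha=2, Sigma=3, Gamma=4, Tau=5.
Cluster 1 (peak Kappa at position 1): ranking walks positions 1-2-3-4-5, expanding outward from the peak — single-peaked.
Cluster 2: ranking walks positions 2-1-4-3-5; Gamma is ranked above Sigma even though Sigma lies between Gamma and the peak Alpha on the axis — preferences dip and rise again. Not single-peaked.
Cluster 3 (peak Gamma at position 4): ranking walks positions 4-5-3-2-1, expanding outward from the peak — single-peaked.
Cluster 4: ranking walks positions 2-1-3-5-4; Tau is ranked above Gamma even though Gamma lies between Tau and the peak Alpha on the axis — preferences dip and rise again. Not single-peaked.
Cluster 5 (peak Alpha at position 2): ranking walks positions 2-1-3-4-5, expanding outward from the peak — single-peaked.
Cluster 6: ranking walks positions 1-3-5-4-2; Sigma is ranked above Alpha even though Alpha lies between Sigma and the peak Kappa on the axis — preferences dip and rise again. Not single-peaked.
Cluster 7: ranking walks positions 2-5-1-3-4; Tau is ranked above Sigma even though Sigma lies between Tau and the peak Alpha on the axis — preferences dip and rise again. Not single-peaked.
Cluster 2 violates single-peakedness, so the profile is not single-peaked on this axis.

no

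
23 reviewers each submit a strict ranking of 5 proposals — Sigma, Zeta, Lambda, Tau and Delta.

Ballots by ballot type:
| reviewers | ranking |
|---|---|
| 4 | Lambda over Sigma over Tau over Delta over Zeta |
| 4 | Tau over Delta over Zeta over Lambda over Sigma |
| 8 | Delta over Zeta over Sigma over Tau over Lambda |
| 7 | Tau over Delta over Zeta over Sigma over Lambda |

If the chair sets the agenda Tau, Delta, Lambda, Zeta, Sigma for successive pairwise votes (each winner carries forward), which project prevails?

Sigma

Round 1: Tau vs Delta — 15–8, Tau advances.
Round 2: Tau vs Lambda — 19–4, Tau advances.
Round 3: Tau vs Zeta — 15–8, Tau advances.
Round 4: Tau vs Sigma — 11–12, Sigma advances.
The agenda winner is Sigma.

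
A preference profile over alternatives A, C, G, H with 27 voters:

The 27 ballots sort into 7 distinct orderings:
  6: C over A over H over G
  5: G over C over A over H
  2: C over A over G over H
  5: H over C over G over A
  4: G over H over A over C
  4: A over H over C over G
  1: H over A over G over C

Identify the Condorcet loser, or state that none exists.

Pairwise majorities:
A vs C: 9 to 18, C.
A vs G: G, 14–13.
A vs H: 6+5+2+4 = 17 for A, 10 for H — A by 17–10.
C–G: C 17–10.
C vs H: H, 14–13.
G vs H: 11 to 16, H.
No alternative is winless: A beats H; C beats A; G beats A; H beats C. There is no Condorcet loser.

none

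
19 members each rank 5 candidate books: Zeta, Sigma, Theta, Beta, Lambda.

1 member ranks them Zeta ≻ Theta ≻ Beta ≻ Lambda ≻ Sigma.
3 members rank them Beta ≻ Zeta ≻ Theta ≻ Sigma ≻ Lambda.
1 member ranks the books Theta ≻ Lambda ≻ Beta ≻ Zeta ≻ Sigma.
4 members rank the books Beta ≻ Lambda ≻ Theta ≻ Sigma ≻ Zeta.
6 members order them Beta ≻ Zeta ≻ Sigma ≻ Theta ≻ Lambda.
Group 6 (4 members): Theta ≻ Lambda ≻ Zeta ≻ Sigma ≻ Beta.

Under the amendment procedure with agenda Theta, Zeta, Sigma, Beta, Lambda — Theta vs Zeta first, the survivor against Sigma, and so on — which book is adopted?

Round 1: Theta vs Zeta — 9–10, Zeta advances.
Round 2: Zeta vs Sigma — 15–4, Zeta advances.
Round 3: Zeta vs Beta — 5–14, Beta advances.
Round 4: Beta vs Lambda — 14–5, Beta advances.
The agenda winner is Beta.

Beta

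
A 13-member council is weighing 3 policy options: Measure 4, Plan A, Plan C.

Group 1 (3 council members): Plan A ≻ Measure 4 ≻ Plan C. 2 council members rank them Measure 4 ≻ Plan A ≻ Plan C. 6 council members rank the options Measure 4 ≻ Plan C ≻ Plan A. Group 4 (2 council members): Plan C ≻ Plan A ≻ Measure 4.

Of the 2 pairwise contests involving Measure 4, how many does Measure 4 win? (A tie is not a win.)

Measure 4 against each rival (13 council members):
Measure 4 vs Plan A: Measure 4 wins 8–5.
Measure 4 vs Plan C: Measure 4 is ranked higher on 3+2+6 = 11 ballots, Plan C on 2. Measure 4 wins 11–2.
Measure 4 beats Plan A, Plan C — 2 pairwise wins.

2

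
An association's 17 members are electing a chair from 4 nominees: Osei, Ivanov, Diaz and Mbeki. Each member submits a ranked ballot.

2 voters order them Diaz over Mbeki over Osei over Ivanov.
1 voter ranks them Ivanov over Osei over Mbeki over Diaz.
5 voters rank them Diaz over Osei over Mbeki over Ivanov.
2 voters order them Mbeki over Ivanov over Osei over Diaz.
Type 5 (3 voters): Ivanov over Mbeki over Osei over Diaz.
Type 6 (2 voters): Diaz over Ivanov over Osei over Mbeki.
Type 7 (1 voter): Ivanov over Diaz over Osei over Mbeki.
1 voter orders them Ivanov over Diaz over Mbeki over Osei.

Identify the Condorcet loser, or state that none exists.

none

Pairwise majorities:
Osei–Ivanov: Ivanov 10–7.
Osei–Diaz: Diaz 11–6.
Osei–Mbeki: Osei 9–8.
Ivanov vs Diaz: Ivanov is ranked higher on 1+2+3+1+1 = 8 ballots, Diaz on 9. Diaz wins 9–8.
Ivanov vs Mbeki: Mbeki, 9–8.
Diaz vs Mbeki: 2+5+2+1+1 = 11 for Diaz, 6 for Mbeki — Diaz by 11–6.
No candidate is winless: Osei beats Mbeki; Ivanov beats Osei; Diaz beats Osei; Mbeki beats Ivanov. There is no Condorcet loser.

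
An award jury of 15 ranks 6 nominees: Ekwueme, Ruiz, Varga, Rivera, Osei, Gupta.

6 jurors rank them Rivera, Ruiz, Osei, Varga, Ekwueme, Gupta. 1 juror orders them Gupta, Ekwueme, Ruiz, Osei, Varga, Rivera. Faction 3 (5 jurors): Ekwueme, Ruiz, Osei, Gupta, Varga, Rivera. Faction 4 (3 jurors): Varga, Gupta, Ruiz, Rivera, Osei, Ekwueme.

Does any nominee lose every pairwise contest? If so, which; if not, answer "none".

none

Pairwise majorities:
Ekwueme vs Ruiz: Ekwueme is ranked higher on 1+5 = 6 ballots, Ruiz on 9. Ruiz wins 9–6.
Ekwueme vs Varga: Ekwueme preferred on 1+5 = 6 ballots; Varga wins 9–6.
Ekwueme vs Rivera: Rivera, 9–6.
Ekwueme vs Osei: Ekwueme preferred on 1+5 = 6 ballots; Osei wins 9–6.
Ekwueme vs Gupta: Ekwueme wins 11–4.
Ruiz vs Varga: Ruiz wins 12–3.
Ruiz vs Rivera: Ruiz preferred on 1+5+3 = 9 ballots; Ruiz wins 9–6.
Ruiz vs Osei: 15 to 0, Ruiz.
Ruiz vs Gupta: Ruiz, 11–4.
Varga vs Rivera: Varga wins 9–6.
Varga–Osei: Osei 12–3.
Varga vs Gupta: Varga wins 9–6.
Rivera vs Osei: 9 to 6, Rivera.
Rivera vs Gupta: Rivera preferred on 6 ballots; Gupta wins 9–6.
Osei vs Gupta: Osei, 11–4.
No nominee is winless: Ekwueme beats Gupta; Ruiz beats Ekwueme; Varga beats Ekwueme; Rivera beats Ekwueme; Osei beats Ekwueme; Gupta beats Rivera. There is no Condorcet loser.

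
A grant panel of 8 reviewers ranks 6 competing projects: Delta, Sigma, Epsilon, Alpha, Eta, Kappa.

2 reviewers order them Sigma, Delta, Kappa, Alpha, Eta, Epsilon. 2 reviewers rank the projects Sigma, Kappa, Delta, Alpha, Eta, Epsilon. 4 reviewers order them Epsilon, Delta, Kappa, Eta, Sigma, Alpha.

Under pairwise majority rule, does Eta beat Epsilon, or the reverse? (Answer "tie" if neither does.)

tie

Ballots ranking Eta above Epsilon: 2 + 2 = 4.
Ballots ranking Epsilon above Eta: 8 − 4 = 4.
4–4: the pair ties.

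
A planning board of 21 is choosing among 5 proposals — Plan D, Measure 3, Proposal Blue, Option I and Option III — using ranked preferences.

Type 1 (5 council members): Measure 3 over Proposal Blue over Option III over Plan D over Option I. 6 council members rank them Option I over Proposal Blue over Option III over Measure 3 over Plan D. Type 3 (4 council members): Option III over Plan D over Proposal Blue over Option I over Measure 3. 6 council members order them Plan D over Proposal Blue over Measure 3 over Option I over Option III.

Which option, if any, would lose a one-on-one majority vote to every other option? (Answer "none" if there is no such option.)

Pairwise majorities:
Plan D–Measure 3: Measure 3 11–10.
Plan D vs Proposal Blue: Proposal Blue wins 11–10.
Plan D vs Option I: Plan D preferred on 5+4+6 = 15 ballots; Plan D wins 15–6.
Plan D vs Option III: Plan D preferred on 6 ballots; Option III wins 15–6.
Measure 3–Proposal Blue: Proposal Blue 16–5.
Measure 3 vs Option I: Measure 3 is ranked higher on 5+6 = 11 ballots, Option I on 10. Measure 3 wins 11–10.
Measure 3 vs Option III: 5+6 = 11 for Measure 3, 10 for Option III — Measure 3 by 11–10.
Proposal Blue vs Option I: 15 to 6, Proposal Blue.
Proposal Blue vs Option III: Proposal Blue wins 17–4.
Option I vs Option III: 6+6 = 12 for Option I, 9 for Option III — Option I by 12–9.
No option is winless: Plan D beats Option I; Measure 3 beats Plan D; Proposal Blue beats Plan D; Option I beats Option III; Option III beats Plan D. There is no Condorcet loser.

none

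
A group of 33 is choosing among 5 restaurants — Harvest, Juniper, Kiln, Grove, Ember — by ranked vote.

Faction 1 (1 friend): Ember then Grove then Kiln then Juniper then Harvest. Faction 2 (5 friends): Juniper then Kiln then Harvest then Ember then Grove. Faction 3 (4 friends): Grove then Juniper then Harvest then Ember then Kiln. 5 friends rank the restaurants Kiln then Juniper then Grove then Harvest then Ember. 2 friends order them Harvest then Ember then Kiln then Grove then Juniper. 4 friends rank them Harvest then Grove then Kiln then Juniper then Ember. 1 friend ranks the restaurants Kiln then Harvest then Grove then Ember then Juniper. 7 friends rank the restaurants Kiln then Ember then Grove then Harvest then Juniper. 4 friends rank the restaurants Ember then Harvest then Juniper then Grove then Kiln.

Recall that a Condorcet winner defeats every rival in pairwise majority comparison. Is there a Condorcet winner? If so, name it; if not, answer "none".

Check each pair by majority over 33 ballots:
Harvest vs Juniper: Harvest, 18–15.
Harvest–Kiln: Kiln 19–14.
Harvest vs Grove: Grove wins 17–16.
Harvest vs Ember: Harvest, 21–12.
Juniper vs Kiln: Kiln, 20–13.
Juniper–Grove: Grove 19–14.
Juniper–Ember: Juniper 18–15.
Kiln vs Grove: Kiln wins 20–13.
Kiln vs Ember: Kiln wins 22–11.
Grove vs Ember: Ember wins 19–14.
Only Kiln has no losses; Kiln is the Condorcet winner.

Kiln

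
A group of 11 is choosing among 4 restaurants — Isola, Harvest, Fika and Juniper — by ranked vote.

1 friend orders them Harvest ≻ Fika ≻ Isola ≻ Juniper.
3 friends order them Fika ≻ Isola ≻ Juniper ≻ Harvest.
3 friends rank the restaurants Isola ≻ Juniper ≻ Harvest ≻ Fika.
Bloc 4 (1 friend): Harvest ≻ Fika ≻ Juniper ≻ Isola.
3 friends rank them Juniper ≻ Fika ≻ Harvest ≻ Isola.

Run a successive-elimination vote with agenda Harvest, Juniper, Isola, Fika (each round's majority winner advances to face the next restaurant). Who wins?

Round 1: Harvest vs Juniper — 2–9, Juniper advances.
Round 2: Juniper vs Isola — 4–7, Isola advances.
Round 3: Isola vs Fika — 3–8, Fika advances.
Fika survives the agenda.

Fika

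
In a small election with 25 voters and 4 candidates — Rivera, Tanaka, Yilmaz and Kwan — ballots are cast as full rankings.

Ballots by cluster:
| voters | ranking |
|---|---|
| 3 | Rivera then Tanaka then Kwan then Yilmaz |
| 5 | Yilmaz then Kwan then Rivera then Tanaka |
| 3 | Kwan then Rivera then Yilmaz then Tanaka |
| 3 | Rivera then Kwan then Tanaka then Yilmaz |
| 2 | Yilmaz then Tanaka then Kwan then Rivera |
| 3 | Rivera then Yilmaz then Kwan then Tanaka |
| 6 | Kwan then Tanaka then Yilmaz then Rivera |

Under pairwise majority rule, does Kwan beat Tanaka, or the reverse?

Ballots ranking Kwan above Tanaka: 5 + 3 + 3 + 3 + 6 = 20.
Ballots ranking Tanaka above Kwan: 25 − 20 = 5.
Kwan wins the head-to-head 20–5.

Kwan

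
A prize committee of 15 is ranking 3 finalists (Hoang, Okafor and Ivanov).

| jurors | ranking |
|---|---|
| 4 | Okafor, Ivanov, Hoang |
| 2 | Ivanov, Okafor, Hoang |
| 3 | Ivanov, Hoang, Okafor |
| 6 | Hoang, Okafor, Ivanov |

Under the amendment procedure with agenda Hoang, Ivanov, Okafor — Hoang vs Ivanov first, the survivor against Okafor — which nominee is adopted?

Round 1: Hoang vs Ivanov — 6–9, Ivanov advances.
Round 2: Ivanov vs Okafor — 5–10, Okafor advances.
Okafor survives the agenda.

Okafor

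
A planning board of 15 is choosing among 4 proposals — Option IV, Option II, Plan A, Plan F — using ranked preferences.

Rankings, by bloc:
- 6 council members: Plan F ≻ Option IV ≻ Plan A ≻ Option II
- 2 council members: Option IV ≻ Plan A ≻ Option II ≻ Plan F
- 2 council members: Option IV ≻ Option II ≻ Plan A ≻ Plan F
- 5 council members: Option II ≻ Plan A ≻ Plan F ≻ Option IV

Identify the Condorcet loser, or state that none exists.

Pairwise majorities:
Option IV vs Option II: Option IV, 10–5.
Option IV–Plan A: Option IV 10–5.
Option IV vs Plan F: Plan F wins 11–4.
Option II vs Plan A: Plan A wins 8–7.
Option II–Plan F: Option II 9–6.
Plan A–Plan F: Plan A 9–6.
Every option wins at least one matchup (Option IV beats Option II; Option II beats Plan F; Plan A beats Option II; Plan F beats Option IV), so there is no Condorcet loser.

none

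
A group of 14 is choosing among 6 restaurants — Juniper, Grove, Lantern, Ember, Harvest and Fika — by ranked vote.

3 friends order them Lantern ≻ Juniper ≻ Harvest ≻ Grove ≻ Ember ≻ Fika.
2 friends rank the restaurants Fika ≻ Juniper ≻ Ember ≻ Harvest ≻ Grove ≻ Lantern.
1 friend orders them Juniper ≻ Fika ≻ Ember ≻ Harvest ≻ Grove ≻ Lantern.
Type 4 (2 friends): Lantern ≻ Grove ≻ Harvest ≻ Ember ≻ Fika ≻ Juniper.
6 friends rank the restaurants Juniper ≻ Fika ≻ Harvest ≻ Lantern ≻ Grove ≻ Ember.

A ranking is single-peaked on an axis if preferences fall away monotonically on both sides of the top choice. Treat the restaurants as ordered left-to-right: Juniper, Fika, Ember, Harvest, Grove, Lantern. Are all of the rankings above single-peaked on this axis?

no

Axis positions: Juniper=1, Fika=2, Ember=3, Harvest=4, Grove=5, Lantern=6.
Type 1: ranking walks positions 6-1-4-5-3-2; Juniper is ranked above Grove even though Grove lies between Juniper and the peak Lantern on the axis — preferences dip and rise again. Not single-peaked.
Type 2 (peak Fika at position 2): ranking walks positions 2-1-3-4-5-6, expanding outward from the peak — single-peaked.
Type 3 (peak Juniper at position 1): ranking walks positions 1-2-3-4-5-6, expanding outward from the peak — single-peaked.
Type 4 (peak Lantern at position 6): ranking walks positions 6-5-4-3-2-1, expanding outward from the peak — single-peaked.
Type 5: ranking walks positions 1-2-4-6-5-3; Harvest is ranked above Ember even though Ember lies between Harvest and the peak Juniper on the axis — preferences dip and rise again. Not single-peaked.
Type 1 violates single-peakedness, so the profile is not single-peaked on this axis.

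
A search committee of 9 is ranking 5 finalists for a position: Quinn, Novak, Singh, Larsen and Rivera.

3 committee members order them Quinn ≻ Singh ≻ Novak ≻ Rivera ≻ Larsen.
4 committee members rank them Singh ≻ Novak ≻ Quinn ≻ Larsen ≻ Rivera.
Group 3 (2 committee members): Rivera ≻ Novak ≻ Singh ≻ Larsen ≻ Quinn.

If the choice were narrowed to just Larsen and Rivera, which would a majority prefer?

Rivera

Ballots ranking Larsen above Rivera: 4.
Ballots ranking Rivera above Larsen: 9 − 4 = 5.
Rivera wins the head-to-head 5–4.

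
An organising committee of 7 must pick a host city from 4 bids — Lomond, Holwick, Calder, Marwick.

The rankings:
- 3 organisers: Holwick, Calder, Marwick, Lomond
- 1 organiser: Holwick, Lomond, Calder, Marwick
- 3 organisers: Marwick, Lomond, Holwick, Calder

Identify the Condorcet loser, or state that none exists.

none

Head-to-head results (7 organisers):
Lomond vs Holwick: Holwick, 4–3.
Lomond vs Calder: Lomond preferred on 1+3 = 4 ballots; Lomond wins 4–3.
Lomond vs Marwick: Lomond is ranked higher on 1 ballot, Marwick on 6. Marwick wins 6–1.
Holwick vs Calder: Holwick preferred on 3+1+3 = 7 ballots; Holwick wins 7–0.
Holwick vs Marwick: 3+1 = 4 for Holwick, 3 for Marwick — Holwick by 4–3.
Calder vs Marwick: Calder preferred on 3+1 = 4 ballots; Calder wins 4–3.
Every city wins at least one matchup (Lomond beats Calder; Holwick beats Lomond; Calder beats Marwick; Marwick beats Lomond), so there is no Condorcet loser.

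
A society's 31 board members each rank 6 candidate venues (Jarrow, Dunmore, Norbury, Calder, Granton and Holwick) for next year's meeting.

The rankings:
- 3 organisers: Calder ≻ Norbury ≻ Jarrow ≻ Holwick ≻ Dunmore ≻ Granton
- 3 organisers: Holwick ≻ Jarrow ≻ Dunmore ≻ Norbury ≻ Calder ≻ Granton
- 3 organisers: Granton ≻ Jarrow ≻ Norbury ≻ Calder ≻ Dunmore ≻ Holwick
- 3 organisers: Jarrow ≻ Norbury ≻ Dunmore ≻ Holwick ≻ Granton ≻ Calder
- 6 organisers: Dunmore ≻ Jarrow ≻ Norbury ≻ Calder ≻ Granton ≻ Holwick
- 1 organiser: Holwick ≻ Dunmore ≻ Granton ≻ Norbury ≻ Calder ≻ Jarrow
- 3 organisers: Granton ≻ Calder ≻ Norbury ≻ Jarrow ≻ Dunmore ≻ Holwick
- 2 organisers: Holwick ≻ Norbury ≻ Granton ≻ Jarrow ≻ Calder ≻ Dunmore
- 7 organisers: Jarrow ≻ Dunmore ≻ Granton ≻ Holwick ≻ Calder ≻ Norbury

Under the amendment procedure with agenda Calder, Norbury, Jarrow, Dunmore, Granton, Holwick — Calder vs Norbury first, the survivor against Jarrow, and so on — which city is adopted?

Round 1: Calder vs Norbury — 13–18, Norbury advances.
Round 2: Norbury vs Jarrow — 9–22, Jarrow advances.
Round 3: Jarrow vs Dunmore — 24–7, Jarrow advances.
Round 4: Jarrow vs Granton — 22–9, Jarrow advances.
Round 5: Jarrow vs Holwick — 25–6, Jarrow advances.
The agenda winner is Jarrow.

Jarrow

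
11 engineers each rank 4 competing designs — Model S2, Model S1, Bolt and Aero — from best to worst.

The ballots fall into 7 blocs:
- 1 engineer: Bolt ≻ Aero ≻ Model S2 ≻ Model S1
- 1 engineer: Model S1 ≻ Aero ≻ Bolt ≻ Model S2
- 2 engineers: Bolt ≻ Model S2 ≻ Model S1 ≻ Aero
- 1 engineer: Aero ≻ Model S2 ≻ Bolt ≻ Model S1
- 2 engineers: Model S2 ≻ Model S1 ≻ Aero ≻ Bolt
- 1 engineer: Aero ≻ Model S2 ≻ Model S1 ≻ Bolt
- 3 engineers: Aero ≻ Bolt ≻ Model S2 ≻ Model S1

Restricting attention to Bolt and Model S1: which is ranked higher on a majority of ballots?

Bolt

Ballots ranking Bolt above Model S1: 1 + 2 + 1 + 3 = 7.
Ballots ranking Model S1 above Bolt: 11 − 7 = 4.
Bolt wins the head-to-head 7–4.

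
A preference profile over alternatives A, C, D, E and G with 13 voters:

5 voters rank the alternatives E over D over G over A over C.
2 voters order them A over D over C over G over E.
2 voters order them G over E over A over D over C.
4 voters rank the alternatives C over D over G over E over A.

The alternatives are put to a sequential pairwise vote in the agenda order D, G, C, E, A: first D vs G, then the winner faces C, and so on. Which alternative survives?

Round 1: D vs G — 11–2, D advances.
Round 2: D vs C — 9–4, D advances.
Round 3: D vs E — 6–7, E advances.
Round 4: E vs A — 11–2, E advances.
The agenda winner is E.

E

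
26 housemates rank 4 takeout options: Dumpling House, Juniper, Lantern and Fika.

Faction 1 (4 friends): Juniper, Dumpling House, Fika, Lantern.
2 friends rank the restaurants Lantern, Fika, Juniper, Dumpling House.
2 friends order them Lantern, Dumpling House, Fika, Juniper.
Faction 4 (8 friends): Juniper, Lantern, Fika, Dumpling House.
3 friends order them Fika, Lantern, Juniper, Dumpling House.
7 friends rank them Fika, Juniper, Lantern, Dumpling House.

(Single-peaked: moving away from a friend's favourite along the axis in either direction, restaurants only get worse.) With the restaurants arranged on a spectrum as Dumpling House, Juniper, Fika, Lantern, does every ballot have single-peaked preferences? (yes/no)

no

Axis positions: Dumpling House=1, Juniper=2, Fika=3, Lantern=4.
Faction 1 (peak Juniper at position 2): ranking walks positions 2-1-3-4, expanding outward from the peak — single-peaked.
Faction 2 (peak Lantern at position 4): ranking walks positions 4-3-2-1, expanding outward from the peak — single-peaked.
Faction 3: ranking walks positions 4-1-3-2; Dumpling House is ranked above Fika even though Fika lies between Dumpling House and the peak Lantern on the axis — preferences dip and rise again. Not single-peaked.
Faction 4: ranking walks positions 2-4-3-1; Lantern is ranked above Fika even though Fika lies between Lantern and the peak Juniper on the axis — preferences dip and rise again. Not single-peaked.
Faction 5 (peak Fika at position 3): ranking walks positions 3-4-2-1, expanding outward from the peak — single-peaked.
Faction 6 (peak Fika at position 3): ranking walks positions 3-2-4-1, expanding outward from the peak — single-peaked.
Faction 3 violates single-peakedness, so the profile is not single-peaked on this axis.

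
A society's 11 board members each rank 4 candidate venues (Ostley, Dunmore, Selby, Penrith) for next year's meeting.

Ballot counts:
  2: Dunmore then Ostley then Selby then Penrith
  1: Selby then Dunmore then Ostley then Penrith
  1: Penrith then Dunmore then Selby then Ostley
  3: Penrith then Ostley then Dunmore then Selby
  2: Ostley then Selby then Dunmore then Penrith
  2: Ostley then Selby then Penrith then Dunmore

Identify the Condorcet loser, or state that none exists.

none

Head-to-head results (11 organisers):
Ostley vs Dunmore: 3+2+2 = 7 for Ostley, 4 for Dunmore — Ostley by 7–4.
Ostley vs Selby: Ostley preferred on 2+3+2+2 = 9 ballots; Ostley wins 9–2.
Ostley vs Penrith: Ostley, 7–4.
Dunmore vs Selby: Dunmore is ranked higher on 2+1+3 = 6 ballots, Selby on 5. Dunmore wins 6–5.
Dunmore–Penrith: Penrith 6–5.
Selby vs Penrith: Selby wins 7–4.
No city is winless: Ostley beats Dunmore; Dunmore beats Selby; Selby beats Penrith; Penrith beats Dunmore. There is no Condorcet loser.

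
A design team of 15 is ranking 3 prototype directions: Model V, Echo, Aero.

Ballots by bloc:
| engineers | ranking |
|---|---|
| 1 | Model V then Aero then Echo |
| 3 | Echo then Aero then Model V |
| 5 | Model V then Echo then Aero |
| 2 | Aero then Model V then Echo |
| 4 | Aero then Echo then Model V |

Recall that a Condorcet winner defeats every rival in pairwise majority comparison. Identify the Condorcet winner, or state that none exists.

Head-to-head results (15 engineers):
Model V vs Echo: Model V, 8–7.
Model V vs Aero: Model V preferred on 1+5 = 6 ballots; Aero wins 9–6.
Echo–Aero: Echo 8–7.
No design is unbeaten: Model V loses to Aero; Echo loses to Model V; Aero loses to Echo. In particular Model V beats Echo beats Aero beats Model V is a majority cycle — no Condorcet winner exists.

none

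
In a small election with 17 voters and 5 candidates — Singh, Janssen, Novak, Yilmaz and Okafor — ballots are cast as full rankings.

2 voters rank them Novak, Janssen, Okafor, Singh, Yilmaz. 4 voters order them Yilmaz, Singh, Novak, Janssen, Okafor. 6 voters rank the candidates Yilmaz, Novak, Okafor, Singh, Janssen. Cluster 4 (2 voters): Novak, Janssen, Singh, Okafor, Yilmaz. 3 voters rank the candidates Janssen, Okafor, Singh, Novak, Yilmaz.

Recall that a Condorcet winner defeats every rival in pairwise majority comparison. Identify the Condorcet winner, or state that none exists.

Check each pair by majority over 17 ballots:
Singh–Janssen: Singh 10–7.
Singh–Novak: Novak 10–7.
Singh vs Yilmaz: Yilmaz, 10–7.
Singh vs Okafor: Okafor, 11–6.
Janssen vs Novak: Novak wins 14–3.
Janssen vs Yilmaz: Yilmaz wins 10–7.
Janssen–Okafor: Janssen 11–6.
Novak vs Yilmaz: Yilmaz wins 10–7.
Novak–Okafor: Novak 14–3.
Yilmaz–Okafor: Yilmaz 10–7.
Yilmaz defeats every rival head-to-head and is the Condorcet winner.

Yilmaz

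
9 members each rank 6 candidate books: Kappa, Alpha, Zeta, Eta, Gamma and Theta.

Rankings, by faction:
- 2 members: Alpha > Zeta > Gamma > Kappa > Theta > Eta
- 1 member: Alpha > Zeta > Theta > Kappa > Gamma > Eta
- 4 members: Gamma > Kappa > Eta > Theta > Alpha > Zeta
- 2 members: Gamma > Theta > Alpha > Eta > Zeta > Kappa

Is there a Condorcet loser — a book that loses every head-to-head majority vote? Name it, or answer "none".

none

Head-to-head results (9 members):
Kappa vs Alpha: Kappa preferred on 4 ballots; Alpha wins 5–4.
Kappa vs Zeta: 4 to 5, Zeta.
Kappa vs Eta: 2+1+4 = 7 for Kappa, 2 for Eta — Kappa by 7–2.
Kappa vs Gamma: Kappa preferred on 1 ballot; Gamma wins 8–1.
Kappa vs Theta: Kappa, 6–3.
Alpha vs Zeta: Alpha wins 9–0.
Alpha–Eta: Alpha 5–4.
Alpha vs Gamma: Gamma, 6–3.
Alpha vs Theta: Theta wins 6–3.
Zeta–Eta: Eta 6–3.
Zeta vs Gamma: Gamma wins 6–3.
Zeta vs Theta: 3 to 6, Theta.
Eta vs Gamma: Gamma wins 9–0.
Eta vs Theta: 4 for Eta, 5 for Theta — Theta by 5–4.
Gamma vs Theta: Gamma is ranked higher on 2+4+2 = 8 ballots, Theta on 1. Gamma wins 8–1.
No book is winless: Kappa beats Eta; Alpha beats Kappa; Zeta beats Kappa; Eta beats Zeta; Gamma beats Kappa; Theta beats Alpha. There is no Condorcet loser.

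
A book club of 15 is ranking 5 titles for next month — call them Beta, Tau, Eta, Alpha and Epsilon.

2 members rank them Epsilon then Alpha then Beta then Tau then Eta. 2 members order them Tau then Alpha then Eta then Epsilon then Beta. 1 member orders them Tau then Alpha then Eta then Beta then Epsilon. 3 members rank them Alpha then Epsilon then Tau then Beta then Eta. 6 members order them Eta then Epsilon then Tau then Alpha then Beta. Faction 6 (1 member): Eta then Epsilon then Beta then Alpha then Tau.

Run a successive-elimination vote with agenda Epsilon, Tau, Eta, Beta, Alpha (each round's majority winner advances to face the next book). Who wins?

Round 1: Epsilon vs Tau — 12–3, Epsilon advances.
Round 2: Epsilon vs Eta — 5–10, Eta advances.
Round 3: Eta vs Beta — 10–5, Eta advances.
Round 4: Eta vs Alpha — 7–8, Alpha advances.
Alpha survives the agenda.

Alpha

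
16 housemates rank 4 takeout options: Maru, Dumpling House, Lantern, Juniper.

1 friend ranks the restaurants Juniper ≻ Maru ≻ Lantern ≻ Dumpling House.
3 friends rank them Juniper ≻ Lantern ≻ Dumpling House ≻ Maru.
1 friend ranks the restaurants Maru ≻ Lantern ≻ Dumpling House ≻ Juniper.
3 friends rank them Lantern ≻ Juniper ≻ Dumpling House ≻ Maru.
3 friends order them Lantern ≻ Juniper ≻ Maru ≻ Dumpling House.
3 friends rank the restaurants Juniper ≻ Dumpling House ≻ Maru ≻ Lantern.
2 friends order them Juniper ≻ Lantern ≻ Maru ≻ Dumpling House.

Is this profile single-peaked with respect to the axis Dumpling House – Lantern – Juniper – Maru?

no

Axis positions: Dumpling House=1, Lantern=2, Juniper=3, Maru=4.
Bloc 1 (peak Juniper at position 3): ranking walks positions 3-4-2-1, expanding outward from the peak — single-peaked.
Bloc 2 (peak Juniper at position 3): ranking walks positions 3-2-1-4, expanding outward from the peak — single-peaked.
Bloc 3: ranking walks positions 4-2-1-3; Lantern is ranked above Juniper even though Juniper lies between Lantern and the peak Maru on the axis — preferences dip and rise again. Not single-peaked.
Bloc 4 (peak Lantern at position 2): ranking walks positions 2-3-1-4, expanding outward from the peak — single-peaked.
Bloc 5 (peak Lantern at position 2): ranking walks positions 2-3-4-1, expanding outward from the peak — single-peaked.
Bloc 6: ranking walks positions 3-1-4-2; Dumpling House is ranked above Lantern even though Lantern lies between Dumpling House and the peak Juniper on the axis — preferences dip and rise again. Not single-peaked.
Bloc 7 (peak Juniper at position 3): ranking walks positions 3-2-4-1, expanding outward from the peak — single-peaked.
Bloc 3 violates single-peakedness, so the profile is not single-peaked on this axis.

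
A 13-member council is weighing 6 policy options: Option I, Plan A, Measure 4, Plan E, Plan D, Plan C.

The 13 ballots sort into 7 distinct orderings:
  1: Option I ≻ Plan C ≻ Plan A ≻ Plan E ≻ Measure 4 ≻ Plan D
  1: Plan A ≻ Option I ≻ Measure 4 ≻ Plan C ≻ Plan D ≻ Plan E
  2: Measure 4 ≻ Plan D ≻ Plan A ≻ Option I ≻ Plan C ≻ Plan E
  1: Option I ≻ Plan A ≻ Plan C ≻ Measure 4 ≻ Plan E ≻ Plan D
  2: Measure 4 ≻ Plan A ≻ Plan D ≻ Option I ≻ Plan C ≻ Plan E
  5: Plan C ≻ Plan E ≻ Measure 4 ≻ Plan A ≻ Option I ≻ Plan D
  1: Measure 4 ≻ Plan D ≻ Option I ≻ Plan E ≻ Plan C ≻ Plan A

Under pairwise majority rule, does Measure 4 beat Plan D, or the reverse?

Ballots ranking Measure 4 above Plan D: 1 + 1 + 2 + 1 + 2 + 5 + 1 = 13.
Ballots ranking Plan D above Measure 4: 13 − 13 = 0.
Measure 4 wins the head-to-head 13–0.

Measure 4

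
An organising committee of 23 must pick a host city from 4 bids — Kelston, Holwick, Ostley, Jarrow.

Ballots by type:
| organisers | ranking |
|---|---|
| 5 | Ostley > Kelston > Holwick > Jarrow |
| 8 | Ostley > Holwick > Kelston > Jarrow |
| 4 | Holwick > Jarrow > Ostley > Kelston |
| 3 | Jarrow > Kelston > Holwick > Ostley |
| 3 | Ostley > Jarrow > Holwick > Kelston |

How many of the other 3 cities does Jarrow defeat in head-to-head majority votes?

Jarrow against each rival (23 organisers):
Jarrow vs Kelston: Kelston wins 13–10.
Jarrow–Holwick: Holwick 17–6.
Jarrow–Ostley: Ostley 16–7.
Jarrow beats no one; loses to Kelston, Holwick, Ostley — 0 pairwise wins.

0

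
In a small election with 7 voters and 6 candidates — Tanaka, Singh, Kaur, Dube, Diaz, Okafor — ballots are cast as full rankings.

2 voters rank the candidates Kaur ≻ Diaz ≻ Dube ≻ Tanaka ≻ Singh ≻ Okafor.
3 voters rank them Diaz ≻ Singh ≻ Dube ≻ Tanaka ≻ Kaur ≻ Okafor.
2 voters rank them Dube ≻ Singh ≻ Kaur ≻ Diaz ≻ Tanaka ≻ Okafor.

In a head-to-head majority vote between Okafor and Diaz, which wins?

Diaz

No ballot ranks Okafor above Diaz: 0.
Ballots ranking Diaz above Okafor: 7 − 0 = 7.
Diaz wins the head-to-head 7–0.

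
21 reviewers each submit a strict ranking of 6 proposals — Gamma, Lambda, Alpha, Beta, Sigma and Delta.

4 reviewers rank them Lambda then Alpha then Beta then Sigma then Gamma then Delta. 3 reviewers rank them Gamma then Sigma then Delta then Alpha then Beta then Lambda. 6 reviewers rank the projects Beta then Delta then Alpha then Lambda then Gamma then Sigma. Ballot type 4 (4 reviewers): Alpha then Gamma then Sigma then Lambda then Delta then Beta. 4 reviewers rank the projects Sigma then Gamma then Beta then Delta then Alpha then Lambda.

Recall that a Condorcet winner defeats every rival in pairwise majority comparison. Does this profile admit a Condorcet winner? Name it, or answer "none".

none

Check each pair by majority over 21 ballots:
Gamma vs Lambda: Gamma is ranked higher on 3+4+4 = 11 ballots, Lambda on 10. Gamma wins 11–10.
Gamma vs Alpha: Gamma is ranked higher on 3+4 = 7 ballots, Alpha on 14. Alpha wins 14–7.
Gamma vs Beta: Gamma is ranked higher on 3+4+4 = 11 ballots, Beta on 10. Gamma wins 11–10.
Gamma vs Sigma: 3+6+4 = 13 for Gamma, 8 for Sigma — Gamma by 13–8.
Gamma vs Delta: Gamma is ranked higher on 4+3+4+4 = 15 ballots, Delta on 6. Gamma wins 15–6.
Lambda vs Alpha: 4 to 17, Alpha.
Lambda vs Beta: 4+4 = 8 for Lambda, 13 for Beta — Beta by 13–8.
Lambda vs Sigma: 10 to 11, Sigma.
Lambda vs Delta: Lambda preferred on 4+4 = 8 ballots; Delta wins 13–8.
Alpha vs Beta: 4+3+4 = 11 for Alpha, 10 for Beta — Alpha by 11–10.
Alpha vs Sigma: Alpha is ranked higher on 4+6+4 = 14 ballots, Sigma on 7. Alpha wins 14–7.
Alpha vs Delta: 4+4 = 8 for Alpha, 13 for Delta — Delta by 13–8.
Beta vs Sigma: Beta preferred on 4+6 = 10 ballots; Sigma wins 11–10.
Beta vs Delta: 14 to 7, Beta.
Sigma vs Delta: 4+3+4+4 = 15 for Sigma, 6 for Delta — Sigma by 15–6.
Each project drops at least one matchup (Gamma loses to Alpha; Lambda loses to Gamma; Alpha loses to Delta; Beta loses to Gamma; Sigma loses to Gamma; Delta loses to Gamma); the cycle Gamma beats Delta beats Alpha beats Gamma rules out a Condorcet winner.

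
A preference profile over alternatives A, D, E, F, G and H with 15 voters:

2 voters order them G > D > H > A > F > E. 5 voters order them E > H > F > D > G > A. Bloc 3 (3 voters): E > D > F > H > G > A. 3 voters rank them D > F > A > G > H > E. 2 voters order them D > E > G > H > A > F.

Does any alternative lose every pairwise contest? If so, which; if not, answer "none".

A

Pairwise majorities:
A vs D: 0 for A, 15 for D — D by 15–0.
A vs E: 2+3 = 5 for A, 10 for E — E by 10–5.
A vs F: 2+2 = 4 for A, 11 for F — F by 11–4.
A vs G: G wins 12–3.
A vs H: H wins 12–3.
D–E: E 8–7.
D vs F: 2+3+3+2 = 10 for D, 5 for F — D by 10–5.
D vs G: D preferred on 5+3+3+2 = 13 ballots; D wins 13–2.
D–H: D 10–5.
E vs F: E preferred on 5+3+2 = 10 ballots; E wins 10–5.
E–G: E 10–5.
E vs H: E preferred on 5+3+2 = 10 ballots; E wins 10–5.
F–G: F 11–4.
F vs H: F is ranked higher on 3+3 = 6 ballots, H on 9. H wins 9–6.
G–H: H 8–7.
Only A has no wins; A is the Condorcet loser.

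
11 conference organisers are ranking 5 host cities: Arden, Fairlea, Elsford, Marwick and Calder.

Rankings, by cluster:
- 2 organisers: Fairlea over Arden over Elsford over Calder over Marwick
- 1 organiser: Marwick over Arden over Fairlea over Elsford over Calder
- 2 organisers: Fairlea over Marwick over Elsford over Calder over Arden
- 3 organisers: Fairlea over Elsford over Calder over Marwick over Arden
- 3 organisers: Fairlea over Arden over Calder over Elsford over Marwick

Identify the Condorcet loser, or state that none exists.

Head-to-head results (11 organisers):
Arden vs Fairlea: Arden preferred on 1 ballot; Fairlea wins 10–1.
Arden vs Elsford: Arden, 6–5.
Arden vs Marwick: Arden is ranked higher on 2+3 = 5 ballots, Marwick on 6. Marwick wins 6–5.
Arden vs Calder: 6 to 5, Arden.
Fairlea vs Elsford: Fairlea wins 11–0.
Fairlea vs Marwick: Fairlea, 10–1.
Fairlea–Calder: Fairlea 11–0.
Elsford vs Marwick: 2+3+3 = 8 for Elsford, 3 for Marwick — Elsford by 8–3.
Elsford vs Calder: Elsford preferred on 2+1+2+3 = 8 ballots; Elsford wins 8–3.
Marwick vs Calder: 1+2 = 3 for Marwick, 8 for Calder — Calder by 8–3.
Every city wins at least one matchup (Arden beats Elsford; Fairlea beats Arden; Elsford beats Marwick; Marwick beats Arden; Calder beats Marwick), so there is no Condorcet loser.

none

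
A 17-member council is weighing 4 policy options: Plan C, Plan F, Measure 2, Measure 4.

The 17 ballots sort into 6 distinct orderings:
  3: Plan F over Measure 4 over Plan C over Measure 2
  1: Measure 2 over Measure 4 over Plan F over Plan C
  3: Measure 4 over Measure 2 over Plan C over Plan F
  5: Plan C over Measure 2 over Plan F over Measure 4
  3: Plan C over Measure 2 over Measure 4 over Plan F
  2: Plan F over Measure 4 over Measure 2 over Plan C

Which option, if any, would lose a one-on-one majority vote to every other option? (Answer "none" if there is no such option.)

none

Pairwise majorities:
Plan C vs Plan F: Plan C, 11–6.
Plan C vs Measure 2: Plan C, 11–6.
Plan C–Measure 4: Measure 4 9–8.
Plan F–Measure 2: Measure 2 12–5.
Plan F vs Measure 4: Plan F wins 10–7.
Measure 2 vs Measure 4: Measure 2 wins 9–8.
Every option wins at least one matchup (Plan C beats Plan F; Plan F beats Measure 4; Measure 2 beats Plan F; Measure 4 beats Plan C), so there is no Condorcet loser.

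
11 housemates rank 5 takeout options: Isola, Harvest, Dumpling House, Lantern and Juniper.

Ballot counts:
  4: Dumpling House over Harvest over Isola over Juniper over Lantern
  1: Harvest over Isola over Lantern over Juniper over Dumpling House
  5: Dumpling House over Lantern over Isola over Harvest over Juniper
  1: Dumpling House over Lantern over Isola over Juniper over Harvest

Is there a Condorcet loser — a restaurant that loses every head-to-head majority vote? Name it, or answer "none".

Juniper

Pairwise majorities:
Isola vs Harvest: Isola preferred on 5+1 = 6 ballots; Isola wins 6–5.
Isola vs Dumpling House: 1 for Isola, 10 for Dumpling House — Dumpling House by 10–1.
Isola vs Lantern: 4+1 = 5 for Isola, 6 for Lantern — Lantern by 6–5.
Isola vs Juniper: 11 to 0, Isola.
Harvest–Dumpling House: Dumpling House 10–1.
Harvest vs Lantern: Lantern wins 6–5.
Harvest vs Juniper: Harvest wins 10–1.
Dumpling House vs Lantern: Dumpling House, 10–1.
Dumpling House vs Juniper: Dumpling House is ranked higher on 4+5+1 = 10 ballots, Juniper on 1. Dumpling House wins 10–1.
Lantern–Juniper: Lantern 7–4.
Juniper is beaten in every head-to-head and is the Condorcet loser.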